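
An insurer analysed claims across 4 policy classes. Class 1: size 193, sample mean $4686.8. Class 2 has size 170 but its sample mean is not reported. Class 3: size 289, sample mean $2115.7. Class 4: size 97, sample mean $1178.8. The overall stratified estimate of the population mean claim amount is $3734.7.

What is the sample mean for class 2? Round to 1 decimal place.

N = 193 + 170 + 289 + 97 = 749.
Overall total = μ·N = 3734.7·749 = 2797290.3.
Subtract the known strata: 193·4686.8 + 289·2115.7 + 97·1178.8 = 1630333.3.
Remaining total for class 2: 2797290.3 − 1630333.3 = 1166957.
Divide by its size: 1166957 / 170 = 6864.453... → 6864.5.

6864.5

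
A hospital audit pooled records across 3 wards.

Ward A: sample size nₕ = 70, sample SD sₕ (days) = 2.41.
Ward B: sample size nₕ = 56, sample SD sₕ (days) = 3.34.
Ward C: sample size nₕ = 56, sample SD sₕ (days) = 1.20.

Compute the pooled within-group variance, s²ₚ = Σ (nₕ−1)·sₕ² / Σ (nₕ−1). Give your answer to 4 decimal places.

Degrees of freedom: 69 + 55 + 55 = 179.
Σ(nₕ−1)sₕ² = 69·5.8081 + 55·11.1556 + 55·1.44 = 1093.5169.
s²ₚ = 1093.5169 / 179 = 6.109033... → 6.1090.

6.1090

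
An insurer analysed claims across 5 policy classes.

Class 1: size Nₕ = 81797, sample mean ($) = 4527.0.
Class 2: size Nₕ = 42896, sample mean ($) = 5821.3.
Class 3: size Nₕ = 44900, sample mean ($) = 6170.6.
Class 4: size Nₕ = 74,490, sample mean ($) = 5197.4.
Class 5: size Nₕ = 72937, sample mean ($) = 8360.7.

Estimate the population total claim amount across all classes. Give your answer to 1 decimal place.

1: 81797·4527.0 = 370295019
2: 42896·5821.3 = 249710484.8
3: 44900·6170.6 = 277059940
4: 74490·5197.4 = 387154326
5: 72937·8360.7 = 609804375.9
τ̂ = Σ Nₕx̄ₕ = 1894024145.7.

1894024145.7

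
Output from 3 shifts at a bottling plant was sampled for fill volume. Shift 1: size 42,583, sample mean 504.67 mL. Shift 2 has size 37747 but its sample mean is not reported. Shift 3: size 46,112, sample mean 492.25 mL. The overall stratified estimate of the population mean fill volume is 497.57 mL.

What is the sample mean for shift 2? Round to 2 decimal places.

Σ Nₕx̄ₕ = N·μ, so 37747·x̄_2 = 126442·497.57 − (42583·504.67 + 46112·492.25).
= 62913745.94 − 44188994.61 = 18724751.33.
x̄_2 = 18724751.33 / 37747 = 496.0593... → 496.06.

496.06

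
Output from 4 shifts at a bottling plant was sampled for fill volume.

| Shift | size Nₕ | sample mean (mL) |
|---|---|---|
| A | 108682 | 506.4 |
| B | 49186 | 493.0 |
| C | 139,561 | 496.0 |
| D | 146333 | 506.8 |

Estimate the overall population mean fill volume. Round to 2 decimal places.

N = 443762; weights Wₕ = Nₕ/N = (0.2449, 0.1108, 0.3145, 0.3298).
x̄_st = Σ Wₕ·x̄ₕ = 0.2449·506.4 + 0.1108·493.0 + 0.3145·496.0 + 0.3298·506.8 ≈ 501.7759...
→ 501.78.

501.78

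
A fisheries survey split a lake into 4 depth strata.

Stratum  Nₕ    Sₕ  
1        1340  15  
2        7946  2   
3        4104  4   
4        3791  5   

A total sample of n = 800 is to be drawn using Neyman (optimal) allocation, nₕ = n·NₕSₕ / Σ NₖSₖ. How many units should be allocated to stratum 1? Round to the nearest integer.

1: NₕSₕ = 1340·15 = 20100
2: NₕSₕ = 7946·2 = 15892
3: NₕSₕ = 4104·4 = 16416
4: NₕSₕ = 3791·5 = 18955
Σ NₕSₕ = 71363.
n_1 = 800·20100/71363 = 225.327... → 225.

225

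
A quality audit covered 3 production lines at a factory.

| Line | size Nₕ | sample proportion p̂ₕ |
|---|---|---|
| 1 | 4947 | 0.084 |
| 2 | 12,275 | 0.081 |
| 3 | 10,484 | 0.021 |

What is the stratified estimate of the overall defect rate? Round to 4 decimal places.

N = 4947 + 12275 + 10484 = 27706.
Overall proportion = Σ (Nₕ/N)·p̂ₕ.
Σ Nₕp̂ₕ = 415.548 + 994.275 + 220.164 = 1629.987.
1629.987 / 27706 = 0.058832... → 0.0588.

0.0588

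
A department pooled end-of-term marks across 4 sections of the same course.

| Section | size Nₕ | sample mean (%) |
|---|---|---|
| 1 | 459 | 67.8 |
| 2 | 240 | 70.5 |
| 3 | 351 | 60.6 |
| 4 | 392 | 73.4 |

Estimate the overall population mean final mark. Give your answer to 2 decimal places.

68.02

N = 459 + 240 + 351 + 392 = 1442.
Overall mean = Σ (Nₕ/N)·x̄ₕ — weight by population share, not a simple average.
Σ Nₕx̄ₕ = 459·67.8 + 240·70.5 + 351·60.6 + 392·73.4 = 31120.2 + 16920 + 21270.6 + 28772.8 = 98083.6.
Divide by N: 98083.6 / 1442 = 68.0191... → 68.02.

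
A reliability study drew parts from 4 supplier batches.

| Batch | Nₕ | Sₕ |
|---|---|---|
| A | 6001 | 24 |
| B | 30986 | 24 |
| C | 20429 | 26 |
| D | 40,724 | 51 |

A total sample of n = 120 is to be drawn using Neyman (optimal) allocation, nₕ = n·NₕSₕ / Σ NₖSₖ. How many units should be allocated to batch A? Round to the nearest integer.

Σ NₕSₕ = 6001·24 + 30986·24 + 20429·26 + 40724·51 = 3495766.
Share for A: 144024/3495766 = 0.04120.
n_A = 120 × 0.04120 = 4.944... → 5.

5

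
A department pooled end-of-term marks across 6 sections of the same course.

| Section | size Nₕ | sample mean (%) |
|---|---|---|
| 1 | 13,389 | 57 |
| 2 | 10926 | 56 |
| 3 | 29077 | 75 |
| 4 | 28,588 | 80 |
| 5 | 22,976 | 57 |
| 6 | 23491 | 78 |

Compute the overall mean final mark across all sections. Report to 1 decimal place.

N = 13389 + 10926 + 29077 + 28588 + 22976 + 23491 = 128447.
Overall mean = Σ (Nₕ/N)·x̄ₕ — weight by population share, not a simple average.
Σ Nₕx̄ₕ = 13389·57 + 10926·56 + 29077·75 + 28588·80 + 22976·57 + 23491·78 = 763173 + 611856 + 2180775 + 2287040 + 1309632 + 1832298 = 8984774.
Divide by N: 8984774 / 128447 = 69.949... → 69.9.

69.9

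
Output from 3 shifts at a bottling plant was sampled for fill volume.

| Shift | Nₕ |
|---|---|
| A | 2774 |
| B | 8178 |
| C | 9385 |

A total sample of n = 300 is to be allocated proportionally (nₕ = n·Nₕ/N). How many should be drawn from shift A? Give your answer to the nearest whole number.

41

N = 2774 + 8178 + 9385 = 20337.
n_A = 300·2774/20337 = 40.920... → 41.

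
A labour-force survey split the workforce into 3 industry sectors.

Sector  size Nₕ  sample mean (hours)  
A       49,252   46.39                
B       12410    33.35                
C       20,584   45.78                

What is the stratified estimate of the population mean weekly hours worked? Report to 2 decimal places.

N = 82246; weights Wₕ = Nₕ/N = (0.5988, 0.1509, 0.2503).
x̄_st = Σ Wₕ·x̄ₕ = 0.5988·46.39 + 0.1509·33.35 + 0.2503·45.78 ≈ 44.2697...
→ 44.27.

44.27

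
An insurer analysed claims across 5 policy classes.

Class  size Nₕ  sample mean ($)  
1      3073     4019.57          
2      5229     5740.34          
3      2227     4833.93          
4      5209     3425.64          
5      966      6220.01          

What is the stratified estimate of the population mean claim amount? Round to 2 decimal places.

4608.85

N = 3073 + 5229 + 2227 + 5209 + 966 = 16704.
The stratified mean weights each stratum mean by its population share Nₕ/N.
Σ Nₕx̄ₕ = 3073·4019.57 + 5229·5740.34 + 2227·4833.93 + 5209·3425.64 + 966·6220.01 = 12352138.61 + 30016237.86 + 10765162.11 + 17844158.76 + 6008529.66 = 76986227.
Divide by N: 76986227 / 16704 = 4608.8498... → 4608.85.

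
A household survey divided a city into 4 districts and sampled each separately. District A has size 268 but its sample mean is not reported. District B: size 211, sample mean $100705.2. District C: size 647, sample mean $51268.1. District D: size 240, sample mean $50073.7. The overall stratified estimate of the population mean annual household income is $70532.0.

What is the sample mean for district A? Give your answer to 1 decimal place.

111603.6

N = 268 + 211 + 647 + 240 = 1366.
Overall total = μ·N = 70532.0·1366 = 96346712.
Subtract the known strata: 211·100705.2 + 647·51268.1 + 240·50073.7 = 66436945.9.
Remaining total for district A: 96346712 − 66436945.9 = 29909766.1.
Divide by its size: 29909766.1 / 268 = 111603.605... → 111603.6.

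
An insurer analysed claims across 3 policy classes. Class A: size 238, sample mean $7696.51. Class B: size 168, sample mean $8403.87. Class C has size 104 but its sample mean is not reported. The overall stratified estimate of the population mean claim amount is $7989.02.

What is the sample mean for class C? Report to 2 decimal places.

Σ Nₕx̄ₕ = N·μ, so 104·x̄_C = 510·7989.02 − (238·7696.51 + 168·8403.87).
= 4074400.2 − 3243619.54 = 830780.66.
x̄_C = 830780.66 / 104 = 7988.2756... → 7988.28.

7988.28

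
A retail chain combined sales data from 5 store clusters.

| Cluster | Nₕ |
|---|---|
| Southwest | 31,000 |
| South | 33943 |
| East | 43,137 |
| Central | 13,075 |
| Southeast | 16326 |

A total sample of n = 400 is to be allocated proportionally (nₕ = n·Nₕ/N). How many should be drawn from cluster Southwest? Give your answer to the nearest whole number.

Share of cluster Southwest = 31000/137481 = 0.22549.
Allocate 400 × 0.22549 = 90.194... → 90.

90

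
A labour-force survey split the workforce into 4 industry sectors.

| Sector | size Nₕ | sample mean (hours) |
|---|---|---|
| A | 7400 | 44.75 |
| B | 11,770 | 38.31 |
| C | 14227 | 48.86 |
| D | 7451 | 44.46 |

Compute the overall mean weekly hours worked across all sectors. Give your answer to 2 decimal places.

x̄_st = (Σ Nₕx̄ₕ) / (Σ Nₕ) = (7400·44.75 + 11770·38.31 + 14227·48.86 + 7451·44.46) / 40848
= 1808461.38 / 40848 = 44.2729... → 44.27.

44.27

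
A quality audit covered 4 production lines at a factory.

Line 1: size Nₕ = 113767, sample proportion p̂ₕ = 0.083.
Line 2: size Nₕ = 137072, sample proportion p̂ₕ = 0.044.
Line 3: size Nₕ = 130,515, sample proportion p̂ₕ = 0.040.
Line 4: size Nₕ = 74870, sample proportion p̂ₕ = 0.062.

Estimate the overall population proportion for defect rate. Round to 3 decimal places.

0.056

Wₕ = Nₕ/N with N = 456224: 0.2494, 0.3004, 0.2861, 0.1641.
p̂_st = 0.2494·0.083 + 0.3004·0.044 + 0.2861·0.040 + 0.1641·0.062 ≈ 0.05553... → 0.056.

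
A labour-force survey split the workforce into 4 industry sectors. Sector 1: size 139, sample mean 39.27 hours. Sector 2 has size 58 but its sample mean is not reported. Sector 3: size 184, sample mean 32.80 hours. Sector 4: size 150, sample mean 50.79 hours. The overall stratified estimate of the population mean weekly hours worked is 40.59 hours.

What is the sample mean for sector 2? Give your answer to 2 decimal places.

N = 139 + 58 + 184 + 150 = 531.
Overall total = μ·N = 40.59·531 = 21553.29.
Subtract the known strata: 139·39.27 + 184·32.80 + 150·50.79 = 19112.23.
Remaining total for sector 2: 21553.29 − 19112.23 = 2441.06.
Divide by its size: 2441.06 / 58 = 42.0872... → 42.09.

42.09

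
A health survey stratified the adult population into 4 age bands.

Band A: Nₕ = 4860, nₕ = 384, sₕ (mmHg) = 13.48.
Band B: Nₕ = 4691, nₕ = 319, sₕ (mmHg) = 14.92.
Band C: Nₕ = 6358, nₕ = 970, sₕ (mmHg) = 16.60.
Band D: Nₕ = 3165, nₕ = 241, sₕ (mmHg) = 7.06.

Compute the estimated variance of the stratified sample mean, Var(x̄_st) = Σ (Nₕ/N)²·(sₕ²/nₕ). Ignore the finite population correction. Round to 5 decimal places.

N = 19074. Term for each stratum: Wₕ²sₕ²/nₕ.
Var(x̄_st) = 0.03072116 + 0.04220795 + 0.03156472 + 0.00569451 = 0.11018833 → 0.11019.

0.11019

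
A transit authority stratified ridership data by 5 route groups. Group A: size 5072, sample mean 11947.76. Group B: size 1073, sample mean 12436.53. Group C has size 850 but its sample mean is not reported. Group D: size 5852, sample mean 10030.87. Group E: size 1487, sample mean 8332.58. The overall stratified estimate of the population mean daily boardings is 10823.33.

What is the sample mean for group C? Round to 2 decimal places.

Σ Nₕx̄ₕ = N·μ, so 850·x̄_C = 14334·10823.33 − (5072·11947.76 + 1073·12436.53 + 5852·10030.87 + 1487·8332.58).
= 155141612.22 − 145034633.11 = 10106979.11.
x̄_C = 10106979.11 / 850 = 11890.5637... → 11890.56.

11890.56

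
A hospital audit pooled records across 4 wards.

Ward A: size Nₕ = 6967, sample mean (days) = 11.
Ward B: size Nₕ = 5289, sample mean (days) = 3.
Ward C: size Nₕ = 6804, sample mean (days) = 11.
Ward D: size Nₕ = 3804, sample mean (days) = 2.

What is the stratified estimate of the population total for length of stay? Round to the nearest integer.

174956

A: 6967·11 = 76637
B: 5289·3 = 15867
C: 6804·11 = 74844
D: 3804·2 = 7608
τ̂ = Σ Nₕx̄ₕ = 174956.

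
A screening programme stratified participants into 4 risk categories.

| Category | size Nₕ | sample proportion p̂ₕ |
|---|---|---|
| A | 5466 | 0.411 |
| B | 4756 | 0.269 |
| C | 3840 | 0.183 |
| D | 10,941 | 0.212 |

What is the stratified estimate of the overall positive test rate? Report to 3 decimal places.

N = 5466 + 4756 + 3840 + 10941 = 25003.
Overall proportion = Σ (Nₕ/N)·p̂ₕ.
Σ Nₕp̂ₕ = 2246.526 + 1279.364 + 702.72 + 2319.492 = 6548.102.
6548.102 / 25003 = 0.26189... → 0.262.

0.262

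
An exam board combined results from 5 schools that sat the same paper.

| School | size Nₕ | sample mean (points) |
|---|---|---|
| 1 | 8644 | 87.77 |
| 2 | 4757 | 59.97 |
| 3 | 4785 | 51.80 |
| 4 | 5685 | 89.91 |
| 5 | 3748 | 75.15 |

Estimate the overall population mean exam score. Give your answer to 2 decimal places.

x̄_st = (Σ Nₕx̄ₕ) / (Σ Nₕ) = (8644·87.77 + 4757·59.97 + 4785·51.80 + 5685·89.91 + 3748·75.15) / 27619
= 2084624.72 / 27619 = 75.4779... → 75.48.

75.48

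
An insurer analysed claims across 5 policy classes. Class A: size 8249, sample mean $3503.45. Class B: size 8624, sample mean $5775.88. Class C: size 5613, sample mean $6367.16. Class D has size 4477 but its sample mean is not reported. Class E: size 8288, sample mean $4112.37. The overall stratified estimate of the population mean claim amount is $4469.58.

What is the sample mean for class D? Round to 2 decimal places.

2015.60

N = 8249 + 8624 + 5613 + 4477 + 8288 = 35251.
Overall total = μ·N = 4469.58·35251 = 157557164.58.
Subtract the known strata: 8249·3503.45 + 8624·5775.88 + 5613·6367.16 + 8288·4112.37 = 148533339.81.
Remaining total for class D: 157557164.58 − 148533339.81 = 9023824.77.
Divide by its size: 9023824.77 / 4477 = 2015.5963... → 2015.60.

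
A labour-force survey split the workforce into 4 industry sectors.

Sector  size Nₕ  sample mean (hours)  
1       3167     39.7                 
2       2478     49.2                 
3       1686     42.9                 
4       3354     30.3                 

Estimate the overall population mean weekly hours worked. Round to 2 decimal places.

39.46

N = 10685; weights Wₕ = Nₕ/N = (0.2964, 0.2319, 0.1578, 0.3139).
x̄_st = Σ Wₕ·x̄ₕ = 0.2964·39.7 + 0.2319·49.2 + 0.1578·42.9 + 0.3139·30.3 ≈ 39.4575...
→ 39.46.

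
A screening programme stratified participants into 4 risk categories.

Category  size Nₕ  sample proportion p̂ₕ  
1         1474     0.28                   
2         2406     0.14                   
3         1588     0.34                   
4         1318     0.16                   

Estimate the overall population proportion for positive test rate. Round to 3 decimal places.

0.221

Wₕ = Nₕ/N with N = 6786: 0.2172, 0.3546, 0.2340, 0.1942.
p̂_st = 0.2172·0.28 + 0.3546·0.14 + 0.2340·0.34 + 0.1942·0.16 ≈ 0.22110... → 0.221.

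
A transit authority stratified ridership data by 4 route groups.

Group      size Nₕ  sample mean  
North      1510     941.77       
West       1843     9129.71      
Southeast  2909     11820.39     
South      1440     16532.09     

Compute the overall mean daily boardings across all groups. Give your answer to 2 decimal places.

N = 1510 + 1843 + 2909 + 1440 = 7702.
Weight each subgroup mean by Nₕ/N and sum.
Σ Nₕx̄ₕ = 1510·941.77 + 1843·9129.71 + 2909·11820.39 + 1440·16532.09 = 1422072.7 + 16826055.53 + 34385514.51 + 23806209.6 = 76439852.34.
Divide by N: 76439852.34 / 7702 = 9924.6757... → 9924.68.

9924.68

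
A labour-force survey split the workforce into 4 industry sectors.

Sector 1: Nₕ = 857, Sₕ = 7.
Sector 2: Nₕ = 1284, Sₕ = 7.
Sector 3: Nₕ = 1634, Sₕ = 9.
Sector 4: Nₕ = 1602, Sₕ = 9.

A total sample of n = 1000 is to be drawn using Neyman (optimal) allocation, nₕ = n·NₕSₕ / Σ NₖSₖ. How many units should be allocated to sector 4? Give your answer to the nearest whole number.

1: NₕSₕ = 857·7 = 5999
2: NₕSₕ = 1284·7 = 8988
3: NₕSₕ = 1634·9 = 14706
4: NₕSₕ = 1602·9 = 14418
Σ NₕSₕ = 44111.
n_4 = 1000·14418/44111 = 326.857... → 327.

327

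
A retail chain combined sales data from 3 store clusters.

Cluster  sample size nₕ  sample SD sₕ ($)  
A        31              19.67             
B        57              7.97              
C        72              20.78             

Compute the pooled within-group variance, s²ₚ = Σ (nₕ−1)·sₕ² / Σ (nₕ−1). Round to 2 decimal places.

291.87

A: (31−1)·19.67² = 30·386.9089 = 11607.267
B: (57−1)·7.97² = 56·63.5209 = 3557.1704
C: (72−1)·20.78² = 71·431.8084 = 30658.3964
Numerator = 45822.8338; denominator = Σ(nₕ−1) = 157.
s²ₚ = 45822.8338/157 = 291.8652... → 291.87.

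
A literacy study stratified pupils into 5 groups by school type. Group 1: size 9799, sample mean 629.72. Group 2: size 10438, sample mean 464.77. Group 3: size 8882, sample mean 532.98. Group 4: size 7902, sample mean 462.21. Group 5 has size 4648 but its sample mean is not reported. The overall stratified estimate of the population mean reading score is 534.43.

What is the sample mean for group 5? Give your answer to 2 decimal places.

615.52

N = 9799 + 10438 + 8882 + 7902 + 4648 = 41669.
Overall total = μ·N = 534.43·41669 = 22269163.67.
Subtract the known strata: 9799·629.72 + 10438·464.77 + 8882·532.98 + 7902·462.21 = 19408207.32.
Remaining total for group 5: 22269163.67 − 19408207.32 = 2860956.35.
Divide by its size: 2860956.35 / 4648 = 615.5242... → 615.52.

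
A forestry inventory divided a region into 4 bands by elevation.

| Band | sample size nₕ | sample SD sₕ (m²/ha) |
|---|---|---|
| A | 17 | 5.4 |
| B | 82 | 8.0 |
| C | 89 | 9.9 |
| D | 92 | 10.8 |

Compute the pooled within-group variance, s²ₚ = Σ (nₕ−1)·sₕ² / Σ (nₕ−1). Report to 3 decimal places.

90.180

Degrees of freedom: 16 + 81 + 88 + 91 = 276.
Σ(nₕ−1)sₕ² = 16·29.16 + 81·64 + 88·98.01 + 91·116.64 = 24889.68.
s²ₚ = 24889.68 / 276 = 90.18 → 90.180.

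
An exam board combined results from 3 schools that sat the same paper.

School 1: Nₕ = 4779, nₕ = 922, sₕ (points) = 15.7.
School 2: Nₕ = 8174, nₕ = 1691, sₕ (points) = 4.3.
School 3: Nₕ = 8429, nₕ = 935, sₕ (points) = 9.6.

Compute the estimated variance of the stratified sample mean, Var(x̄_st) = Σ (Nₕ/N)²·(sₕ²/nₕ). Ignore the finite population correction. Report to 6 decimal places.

N = 21382. Term for each stratum: Wₕ²sₕ²/nₕ.
Var(x̄_st) = 0.013355058 + 0.001597960 + 0.015317444 = 0.030270463 → 0.030270.

0.030270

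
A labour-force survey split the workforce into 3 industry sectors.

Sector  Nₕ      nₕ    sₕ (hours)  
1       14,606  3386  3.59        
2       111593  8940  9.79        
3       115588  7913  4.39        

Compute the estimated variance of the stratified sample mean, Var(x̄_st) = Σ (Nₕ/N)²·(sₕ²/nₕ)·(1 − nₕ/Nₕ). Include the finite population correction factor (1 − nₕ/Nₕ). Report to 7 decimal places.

N = 241787. Term for each stratum: Wₕ²sₕ²/nₕ·(1−nₕ/Nₕ).
Var(x̄_st) = 0.0000106699 + 0.0021007316 + 0.0005185010 = 0.0026299025 → 0.0026299.

0.0026299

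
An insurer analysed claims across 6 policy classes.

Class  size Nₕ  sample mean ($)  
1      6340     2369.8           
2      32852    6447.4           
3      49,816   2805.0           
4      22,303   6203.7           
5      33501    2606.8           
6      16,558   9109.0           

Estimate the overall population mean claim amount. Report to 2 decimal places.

4604.86

x̄_st = (Σ Nₕx̄ₕ) / (Σ Nₕ) = (6340·2369.8 + 32852·6447.4 + 49816·2805.0 + 22303·6203.7 + 33501·2606.8 + 16558·9109.0) / 161370
= 743086746.7 / 161370 = 4604.8630... → 4604.86.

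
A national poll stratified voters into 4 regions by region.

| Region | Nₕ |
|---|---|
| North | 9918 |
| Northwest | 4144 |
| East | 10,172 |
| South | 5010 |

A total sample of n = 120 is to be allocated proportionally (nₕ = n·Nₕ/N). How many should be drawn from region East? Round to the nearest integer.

N = 9918 + 4144 + 10172 + 5010 = 29244.
n_East = 120·10172/29244 = 41.740... → 42.

42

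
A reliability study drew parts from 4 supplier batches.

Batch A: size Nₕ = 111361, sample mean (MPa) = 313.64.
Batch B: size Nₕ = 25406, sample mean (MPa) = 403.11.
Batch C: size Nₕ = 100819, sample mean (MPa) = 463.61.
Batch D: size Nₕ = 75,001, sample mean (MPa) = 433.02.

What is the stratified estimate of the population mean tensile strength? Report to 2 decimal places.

N = 312587; weights Wₕ = Nₕ/N = (0.3563, 0.0813, 0.3225, 0.2399).
x̄_st = Σ Wₕ·x̄ₕ = 0.3563·313.64 + 0.0813·403.11 + 0.3225·463.61 + 0.2399·433.02 ≈ 397.9254...
→ 397.93.

397.93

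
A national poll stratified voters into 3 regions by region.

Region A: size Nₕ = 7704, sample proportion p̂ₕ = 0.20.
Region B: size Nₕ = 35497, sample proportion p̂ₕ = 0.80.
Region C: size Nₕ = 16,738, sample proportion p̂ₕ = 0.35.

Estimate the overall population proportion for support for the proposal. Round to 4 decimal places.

0.5972

Wₕ = Nₕ/N with N = 59939: 0.1285, 0.5922, 0.2793.
p̂_st = 0.1285·0.20 + 0.5922·0.80 + 0.2793·0.35 ≈ 0.597219... → 0.5972.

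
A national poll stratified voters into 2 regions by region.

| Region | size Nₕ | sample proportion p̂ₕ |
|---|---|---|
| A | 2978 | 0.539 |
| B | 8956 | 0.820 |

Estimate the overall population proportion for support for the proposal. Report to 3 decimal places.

N = 2978 + 8956 = 11934.
Overall proportion = Σ (Nₕ/N)·p̂ₕ.
Σ Nₕp̂ₕ = 1605.142 + 7343.92 = 8949.062.
8949.062 / 11934 = 0.74988... → 0.750.

0.750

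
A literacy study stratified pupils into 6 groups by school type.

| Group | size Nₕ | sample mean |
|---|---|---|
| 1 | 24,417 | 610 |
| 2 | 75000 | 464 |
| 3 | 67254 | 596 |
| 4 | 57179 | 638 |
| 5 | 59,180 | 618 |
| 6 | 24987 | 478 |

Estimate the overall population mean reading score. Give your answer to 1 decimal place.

x̄_st = (Σ Nₕx̄ₕ) / (Σ Nₕ) = (24417·610 + 75000·464 + 67254·596 + 57179·638 + 59180·618 + 24987·478) / 308017
= 174774982 / 308017 = 567.420... → 567.4.

567.4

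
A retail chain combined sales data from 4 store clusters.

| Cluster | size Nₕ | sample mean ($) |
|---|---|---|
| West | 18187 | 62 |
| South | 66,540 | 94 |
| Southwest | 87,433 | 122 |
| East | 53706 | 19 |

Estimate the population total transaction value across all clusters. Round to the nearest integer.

19069594

West: 18187·62 = 1127594
South: 66540·94 = 6254760
Southwest: 87433·122 = 10666826
East: 53706·19 = 1020414
τ̂ = Σ Nₕx̄ₕ = 19069594.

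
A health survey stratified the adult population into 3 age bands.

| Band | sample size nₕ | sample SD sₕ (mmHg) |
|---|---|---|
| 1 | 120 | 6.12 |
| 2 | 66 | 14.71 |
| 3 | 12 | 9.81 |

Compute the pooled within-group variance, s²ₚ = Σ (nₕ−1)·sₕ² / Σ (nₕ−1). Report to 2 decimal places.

100.41

Degrees of freedom: 119 + 65 + 11 = 195.
Σ(nₕ−1)sₕ² = 119·37.4544 + 65·216.3841 + 11·96.2361 = 19580.6372.
s²ₚ = 19580.6372 / 195 = 100.4135... → 100.41.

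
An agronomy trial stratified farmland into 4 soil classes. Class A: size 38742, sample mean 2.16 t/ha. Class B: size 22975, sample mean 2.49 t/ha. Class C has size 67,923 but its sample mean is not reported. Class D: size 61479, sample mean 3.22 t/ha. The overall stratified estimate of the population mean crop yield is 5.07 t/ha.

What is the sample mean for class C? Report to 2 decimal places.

Σ Nₕx̄ₕ = N·μ, so 67923·x̄_C = 191119·5.07 − (38742·2.16 + 22975·2.49 + 61479·3.22).
= 968973.33 − 338852.85 = 630120.48.
x̄_C = 630120.48 / 67923 = 9.2770... → 9.28.

9.28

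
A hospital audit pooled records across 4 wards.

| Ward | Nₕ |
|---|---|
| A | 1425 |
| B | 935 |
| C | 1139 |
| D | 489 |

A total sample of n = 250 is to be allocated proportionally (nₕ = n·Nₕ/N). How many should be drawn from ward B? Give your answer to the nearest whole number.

59

Share of ward B = 935/3988 = 0.23445.
Allocate 250 × 0.23445 = 58.613... → 59.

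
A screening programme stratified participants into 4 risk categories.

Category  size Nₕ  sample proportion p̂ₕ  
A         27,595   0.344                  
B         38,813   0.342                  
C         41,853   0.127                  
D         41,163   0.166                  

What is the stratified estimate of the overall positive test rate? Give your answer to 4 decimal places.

0.2337

Wₕ = Nₕ/N with N = 149424: 0.1847, 0.2598, 0.2801, 0.2755.
p̂_st = 0.1847·0.344 + 0.2598·0.342 + 0.2801·0.127 + 0.2755·0.166 ≈ 0.233665... → 0.2337.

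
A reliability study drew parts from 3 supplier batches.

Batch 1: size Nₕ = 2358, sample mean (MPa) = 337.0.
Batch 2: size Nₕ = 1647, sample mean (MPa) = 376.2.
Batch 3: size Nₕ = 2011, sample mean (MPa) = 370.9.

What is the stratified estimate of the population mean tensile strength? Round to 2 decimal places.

N = 6016; weights Wₕ = Nₕ/N = (0.3920, 0.2738, 0.3343).
x̄_st = Σ Wₕ·x̄ₕ = 0.3920·337.0 + 0.2738·376.2 + 0.3343·370.9 ≈ 359.0637...
→ 359.06.

359.06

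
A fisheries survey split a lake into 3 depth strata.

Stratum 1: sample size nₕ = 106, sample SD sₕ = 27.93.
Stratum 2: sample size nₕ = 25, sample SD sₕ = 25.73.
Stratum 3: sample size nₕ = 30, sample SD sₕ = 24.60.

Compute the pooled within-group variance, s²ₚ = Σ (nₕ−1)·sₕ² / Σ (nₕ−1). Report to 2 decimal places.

Degrees of freedom: 105 + 24 + 29 = 158.
Σ(nₕ−1)sₕ² = 105·780.0849 + 24·662.0329 + 29·605.16 = 115347.3441.
s²ₚ = 115347.3441 / 158 = 730.0465... → 730.05.

730.05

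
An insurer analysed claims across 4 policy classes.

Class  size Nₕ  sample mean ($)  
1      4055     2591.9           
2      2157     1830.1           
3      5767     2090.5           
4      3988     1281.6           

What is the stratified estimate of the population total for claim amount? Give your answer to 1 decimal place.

31624614.5

Estimate total by summing Nₕ·x̄ₕ over strata.
4055·2591.9 + 2157·1830.1 + 5767·2090.5 + 3988·1281.6 = 10510154.5 + 3947525.7 + 12055913.5 + 5111020.8 = 31624614.5.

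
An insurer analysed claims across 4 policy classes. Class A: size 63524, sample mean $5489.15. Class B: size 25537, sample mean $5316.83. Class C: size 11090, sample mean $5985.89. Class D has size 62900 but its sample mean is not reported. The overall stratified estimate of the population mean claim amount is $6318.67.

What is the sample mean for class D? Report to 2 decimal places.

7621.83

N = 63524 + 25537 + 11090 + 62900 = 163051.
Overall total = μ·N = 6318.67·163051 = 1030265462.17.
Subtract the known strata: 63524·5489.15 + 25537·5316.83 + 11090·5985.89 = 550852172.41.
Remaining total for class D: 1030265462.17 − 550852172.41 = 479413289.76.
Divide by its size: 479413289.76 / 62900 = 7621.8329... → 7621.83.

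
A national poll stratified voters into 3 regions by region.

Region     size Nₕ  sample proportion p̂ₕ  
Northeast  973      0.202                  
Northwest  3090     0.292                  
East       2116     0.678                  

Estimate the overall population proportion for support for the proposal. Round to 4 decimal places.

0.4100

N = 973 + 3090 + 2116 = 6179.
Overall proportion = Σ (Nₕ/N)·p̂ₕ.
Σ Nₕp̂ₕ = 196.546 + 902.28 + 1434.648 = 2533.474.
2533.474 / 6179 = 0.410014... → 0.4100.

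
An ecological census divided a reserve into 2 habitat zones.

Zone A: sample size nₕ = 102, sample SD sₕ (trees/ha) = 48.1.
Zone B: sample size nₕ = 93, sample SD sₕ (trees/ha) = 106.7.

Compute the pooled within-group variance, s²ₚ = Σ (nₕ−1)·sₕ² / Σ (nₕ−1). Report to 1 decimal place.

6637.7

A: (102−1)·48.1² = 101·2313.61 = 233674.61
B: (93−1)·106.7² = 92·11384.89 = 1047409.88
Numerator = 1281084.49; denominator = Σ(nₕ−1) = 193.
s²ₚ = 1281084.49/193 = 6637.743... → 6637.7.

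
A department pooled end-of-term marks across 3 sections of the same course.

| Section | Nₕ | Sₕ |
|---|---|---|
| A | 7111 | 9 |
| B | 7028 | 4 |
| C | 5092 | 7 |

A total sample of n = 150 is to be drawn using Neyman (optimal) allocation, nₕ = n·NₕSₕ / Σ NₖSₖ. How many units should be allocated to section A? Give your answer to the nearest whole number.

75

Σ NₕSₕ = 7111·9 + 7028·4 + 5092·7 = 127755.
Share for A: 63999/127755 = 0.50095.
n_A = 150 × 0.50095 = 75.143... → 75.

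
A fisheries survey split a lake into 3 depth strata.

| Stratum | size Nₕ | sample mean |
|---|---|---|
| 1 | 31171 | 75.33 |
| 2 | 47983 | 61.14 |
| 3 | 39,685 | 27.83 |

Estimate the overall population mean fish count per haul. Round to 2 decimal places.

53.74

x̄_st = (Σ Nₕx̄ₕ) / (Σ Nₕ) = (31171·75.33 + 47983·61.14 + 39685·27.83) / 118839
= 6386225.6 / 118839 = 53.7385... → 53.74.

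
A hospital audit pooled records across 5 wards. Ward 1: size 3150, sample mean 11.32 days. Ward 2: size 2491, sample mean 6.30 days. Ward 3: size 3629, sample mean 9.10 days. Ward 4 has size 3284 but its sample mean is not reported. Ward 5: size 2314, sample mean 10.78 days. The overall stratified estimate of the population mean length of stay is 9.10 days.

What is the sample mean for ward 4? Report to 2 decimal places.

Σ Nₕx̄ₕ = N·μ, so 3284·x̄_4 = 14868·9.10 − (3150·11.32 + 2491·6.30 + 3629·9.10 + 2314·10.78).
= 135298.8 − 109320.12 = 25978.68.
x̄_4 = 25978.68 / 3284 = 7.9107... → 7.91.

7.91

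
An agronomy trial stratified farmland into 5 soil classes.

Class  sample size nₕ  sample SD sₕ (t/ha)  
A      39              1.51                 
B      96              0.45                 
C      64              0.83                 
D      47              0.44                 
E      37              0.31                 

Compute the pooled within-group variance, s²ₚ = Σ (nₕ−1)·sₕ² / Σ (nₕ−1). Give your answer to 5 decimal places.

0.58146

A: (39−1)·1.51² = 38·2.2801 = 86.6438
B: (96−1)·0.45² = 95·0.2025 = 19.2375
C: (64−1)·0.83² = 63·0.6889 = 43.4007
D: (47−1)·0.44² = 46·0.1936 = 8.9056
E: (37−1)·0.31² = 36·0.0961 = 3.4596
Numerator = 161.6472; denominator = Σ(nₕ−1) = 278.
s²ₚ = 161.6472/278 = 0.5814647... → 0.58146.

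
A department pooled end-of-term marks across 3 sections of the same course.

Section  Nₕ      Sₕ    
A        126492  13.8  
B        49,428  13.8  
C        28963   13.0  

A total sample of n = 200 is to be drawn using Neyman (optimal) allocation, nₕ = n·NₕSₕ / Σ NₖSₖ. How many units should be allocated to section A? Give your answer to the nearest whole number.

Σ NₕSₕ = 126492·13.8 + 49428·13.8 + 28963·13.0 = 2804215.
Share for A: 1745589.6/2804215 = 0.62249.
n_A = 200 × 0.62249 = 124.498... → 124.

124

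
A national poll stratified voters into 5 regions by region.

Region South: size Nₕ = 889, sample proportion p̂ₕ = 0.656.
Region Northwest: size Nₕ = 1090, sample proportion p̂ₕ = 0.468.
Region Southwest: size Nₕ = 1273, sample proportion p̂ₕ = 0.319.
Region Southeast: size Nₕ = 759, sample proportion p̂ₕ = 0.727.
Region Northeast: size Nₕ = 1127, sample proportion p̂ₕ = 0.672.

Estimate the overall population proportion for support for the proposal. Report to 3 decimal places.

N = 889 + 1090 + 1273 + 759 + 1127 = 5138.
Overall proportion = Σ (Nₕ/N)·p̂ₕ.
Σ Nₕp̂ₕ = 583.184 + 510.12 + 406.087 + 551.793 + 757.344 = 2808.528.
2808.528 / 5138 = 0.54662... → 0.547.

0.547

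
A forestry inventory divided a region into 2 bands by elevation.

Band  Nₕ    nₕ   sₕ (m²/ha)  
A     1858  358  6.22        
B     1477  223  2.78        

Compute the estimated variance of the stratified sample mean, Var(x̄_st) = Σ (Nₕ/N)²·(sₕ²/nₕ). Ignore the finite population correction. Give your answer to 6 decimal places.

0.040340

N = 3335; Wₕ = Nₕ/N.
band A: (1858/3335)²·6.22²/358 = 0.033542659
band B: (1477/3335)²·2.78²/223 = 0.006797576
Sum = 0.040340234 → 0.040340.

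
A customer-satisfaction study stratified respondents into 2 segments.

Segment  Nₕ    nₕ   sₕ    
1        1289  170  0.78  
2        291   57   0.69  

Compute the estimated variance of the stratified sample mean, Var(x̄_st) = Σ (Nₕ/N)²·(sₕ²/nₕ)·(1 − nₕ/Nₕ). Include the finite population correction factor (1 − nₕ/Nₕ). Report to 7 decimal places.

N = 1580; Wₕ = Nₕ/N.
segment 1: (1289/1580)²·0.78²/170·(1 − 170/1289) = 0.0020678028
segment 2: (291/1580)²·0.69²/57·(1 − 57/291) = 0.0002278337
Sum = 0.0022956365 → 0.0022956.

0.0022956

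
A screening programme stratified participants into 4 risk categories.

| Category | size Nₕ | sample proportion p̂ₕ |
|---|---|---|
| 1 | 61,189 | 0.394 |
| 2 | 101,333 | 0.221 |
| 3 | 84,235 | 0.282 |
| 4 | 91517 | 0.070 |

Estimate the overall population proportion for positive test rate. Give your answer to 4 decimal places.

0.2266

N = 61189 + 101333 + 84235 + 91517 = 338274.
Overall proportion = Σ (Nₕ/N)·p̂ₕ.
Σ Nₕp̂ₕ = 24108.466 + 22394.593 + 23754.27 + 6406.19 = 76663.519.
76663.519 / 338274 = 0.226631... → 0.2266.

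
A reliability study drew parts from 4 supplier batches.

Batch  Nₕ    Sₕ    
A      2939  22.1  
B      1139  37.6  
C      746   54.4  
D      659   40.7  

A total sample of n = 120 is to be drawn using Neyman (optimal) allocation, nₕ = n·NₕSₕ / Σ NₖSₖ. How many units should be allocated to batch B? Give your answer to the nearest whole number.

29

A: NₕSₕ = 2939·22.1 = 64951.9
B: NₕSₕ = 1139·37.6 = 42826.4
C: NₕSₕ = 746·54.4 = 40582.4
D: NₕSₕ = 659·40.7 = 26821.3
Σ NₕSₕ = 175182.
n_B = 120·42826.4/175182 = 29.336... → 29.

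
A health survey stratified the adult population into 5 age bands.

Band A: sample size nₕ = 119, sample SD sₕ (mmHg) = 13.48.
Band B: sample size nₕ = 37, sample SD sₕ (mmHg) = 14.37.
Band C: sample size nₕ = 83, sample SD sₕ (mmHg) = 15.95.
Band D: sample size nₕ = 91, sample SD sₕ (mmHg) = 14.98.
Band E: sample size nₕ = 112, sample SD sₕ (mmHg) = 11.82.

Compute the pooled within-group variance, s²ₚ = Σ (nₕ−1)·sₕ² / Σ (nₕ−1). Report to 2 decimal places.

195.52

A: (119−1)·13.48² = 118·181.7104 = 21441.8272
B: (37−1)·14.37² = 36·206.4969 = 7433.8884
C: (83−1)·15.95² = 82·254.4025 = 20861.005
D: (91−1)·14.98² = 90·224.4004 = 20196.036
E: (112−1)·11.82² = 111·139.7124 = 15508.0764
Numerator = 85440.833; denominator = Σ(nₕ−1) = 437.
s²ₚ = 85440.833/437 = 195.5168... → 195.52.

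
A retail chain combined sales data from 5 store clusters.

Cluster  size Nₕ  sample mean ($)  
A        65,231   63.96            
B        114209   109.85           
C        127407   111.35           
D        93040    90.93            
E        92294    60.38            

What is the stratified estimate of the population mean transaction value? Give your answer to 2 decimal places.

N = 492181; weights Wₕ = Nₕ/N = (0.1325, 0.2320, 0.2589, 0.1890, 0.1875).
x̄_st = Σ Wₕ·x̄ₕ = 0.1325·63.96 + 0.2320·109.85 + 0.2589·111.35 + 0.1890·90.93 + 0.1875·60.38 ≈ 91.3031...
→ 91.30.

91.30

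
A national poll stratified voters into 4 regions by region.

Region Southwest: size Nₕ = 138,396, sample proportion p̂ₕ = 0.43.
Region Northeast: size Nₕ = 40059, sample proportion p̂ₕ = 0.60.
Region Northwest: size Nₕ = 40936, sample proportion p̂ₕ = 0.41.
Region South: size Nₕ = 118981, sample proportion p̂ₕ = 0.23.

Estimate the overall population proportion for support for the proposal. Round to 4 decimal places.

N = 138396 + 40059 + 40936 + 118981 = 338372.
Overall proportion = Σ (Nₕ/N)·p̂ₕ.
Σ Nₕp̂ₕ = 59510.28 + 24035.4 + 16783.76 + 27365.63 = 127695.07.
127695.07 / 338372 = 0.377381... → 0.3774.

0.3774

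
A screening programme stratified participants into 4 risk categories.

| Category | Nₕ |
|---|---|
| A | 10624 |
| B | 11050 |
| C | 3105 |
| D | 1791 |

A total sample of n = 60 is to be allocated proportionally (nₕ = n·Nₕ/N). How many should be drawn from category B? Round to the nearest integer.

N = 10624 + 11050 + 3105 + 1791 = 26570.
n_B = 60·11050/26570 = 24.953... → 25.

25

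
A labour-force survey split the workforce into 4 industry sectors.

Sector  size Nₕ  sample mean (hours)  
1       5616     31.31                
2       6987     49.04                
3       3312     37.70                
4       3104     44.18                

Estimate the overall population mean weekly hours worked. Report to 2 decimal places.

N = 19019; weights Wₕ = Nₕ/N = (0.2953, 0.3674, 0.1741, 0.1632).
x̄_st = Σ Wₕ·x̄ₕ = 0.2953·31.31 + 0.3674·49.04 + 0.1741·37.70 + 0.1632·44.18 ≈ 41.0367...
→ 41.04.

41.04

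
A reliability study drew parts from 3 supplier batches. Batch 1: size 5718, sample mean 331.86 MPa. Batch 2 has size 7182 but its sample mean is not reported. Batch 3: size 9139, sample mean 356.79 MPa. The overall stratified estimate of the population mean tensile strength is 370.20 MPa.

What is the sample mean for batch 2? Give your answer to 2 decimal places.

417.79

N = 5718 + 7182 + 9139 = 22039.
Overall total = μ·N = 370.20·22039 = 8158837.8.
Subtract the known strata: 5718·331.86 + 9139·356.79 = 5158279.29.
Remaining total for batch 2: 8158837.8 − 5158279.29 = 3000558.51.
Divide by its size: 3000558.51 / 7182 = 417.7887... → 417.79.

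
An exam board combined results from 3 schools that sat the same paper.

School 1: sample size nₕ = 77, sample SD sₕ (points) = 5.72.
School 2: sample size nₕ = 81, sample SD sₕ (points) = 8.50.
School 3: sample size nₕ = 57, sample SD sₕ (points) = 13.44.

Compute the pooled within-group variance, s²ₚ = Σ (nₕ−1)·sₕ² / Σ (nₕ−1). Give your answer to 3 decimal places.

Degrees of freedom: 76 + 80 + 56 = 212.
Σ(nₕ−1)sₕ² = 76·32.7184 + 80·72.25 + 56·180.6336 = 18382.08.
s²ₚ = 18382.08 / 212 = 86.70792... → 86.708.

86.708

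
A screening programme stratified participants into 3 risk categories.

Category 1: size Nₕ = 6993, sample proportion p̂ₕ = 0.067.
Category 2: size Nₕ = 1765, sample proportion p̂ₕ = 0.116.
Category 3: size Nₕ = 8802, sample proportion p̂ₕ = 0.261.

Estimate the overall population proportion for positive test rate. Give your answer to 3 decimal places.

Wₕ = Nₕ/N with N = 17560: 0.3982, 0.1005, 0.5013.
p̂_st = 0.3982·0.067 + 0.1005·0.116 + 0.5013·0.261 ≈ 0.16917... → 0.169.

0.169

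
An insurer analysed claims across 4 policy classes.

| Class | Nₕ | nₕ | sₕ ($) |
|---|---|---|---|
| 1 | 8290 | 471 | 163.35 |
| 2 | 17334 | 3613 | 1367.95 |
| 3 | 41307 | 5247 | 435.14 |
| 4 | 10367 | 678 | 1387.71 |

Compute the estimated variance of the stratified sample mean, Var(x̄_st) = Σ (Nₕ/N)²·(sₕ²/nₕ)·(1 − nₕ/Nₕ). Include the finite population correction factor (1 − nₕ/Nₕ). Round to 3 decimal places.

77.976

N = 77298. Term for each stratum: Wₕ²sₕ²/nₕ·(1−nₕ/Nₕ).
Var(x̄_st) = 0.614592 + 20.616765 + 8.996215 + 47.748890 = 77.976462 → 77.976.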